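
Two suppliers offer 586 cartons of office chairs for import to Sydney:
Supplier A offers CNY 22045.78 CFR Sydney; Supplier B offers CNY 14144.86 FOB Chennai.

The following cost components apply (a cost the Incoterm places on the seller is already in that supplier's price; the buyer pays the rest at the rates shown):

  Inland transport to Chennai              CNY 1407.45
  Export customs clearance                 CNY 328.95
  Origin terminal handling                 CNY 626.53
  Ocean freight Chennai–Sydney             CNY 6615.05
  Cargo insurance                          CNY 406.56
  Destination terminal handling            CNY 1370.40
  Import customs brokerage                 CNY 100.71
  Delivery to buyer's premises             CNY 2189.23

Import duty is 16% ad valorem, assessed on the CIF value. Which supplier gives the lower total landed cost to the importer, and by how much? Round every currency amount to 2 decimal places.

Supplier A (CFR):
CIF value = CFR price + insurance = 22045.78 + 406.56 = 22452.34
Import duty = 22452.34 × 16% = 3592.37
Buyer bears (A): 406.56 + 1370.40 + 100.71 + 2189.23 = 4066.90
Landed cost (A) = invoice 22045.78 + 4066.90 + duty 3592.37 = 29705.05
Supplier B (FOB):
CIF value = FOB price + freight + insurance = 14144.86 + 6615.05 + 406.56 = 21166.47
Import duty = 21166.47 × 16% = 3386.64
Buyer bears (B): 6615.05 + 406.56 + 1370.40 + 100.71 + 2189.23 = 10681.95
Landed cost (B) = invoice 14144.86 + 10681.95 + duty 3386.64 = 28213.45
Difference = |29705.05 − 28213.45| = 1491.60

Supplier B is cheaper by CNY 1491.60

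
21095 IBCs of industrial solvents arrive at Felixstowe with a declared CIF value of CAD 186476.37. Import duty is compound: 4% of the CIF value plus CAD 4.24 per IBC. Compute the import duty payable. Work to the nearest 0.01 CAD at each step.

Ad valorem component: 186476.37 × 4% = 7459.05
Specific component: 21095 × 4.24 = 89442.80
Import duty = 7459.05 + 89442.80 = 96901.85

Import duty: CAD 96901.85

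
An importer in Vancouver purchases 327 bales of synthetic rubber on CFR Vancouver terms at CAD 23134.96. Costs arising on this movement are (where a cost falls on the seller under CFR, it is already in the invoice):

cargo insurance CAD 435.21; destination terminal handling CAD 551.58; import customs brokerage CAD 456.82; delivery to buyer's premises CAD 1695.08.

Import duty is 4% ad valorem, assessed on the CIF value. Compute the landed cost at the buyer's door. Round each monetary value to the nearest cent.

Total landed cost: CAD 27216.46

CFR: the seller pays costs through ocean freight to the destination port, but not insurance.
CIF value = CFR price + insurance = 23134.96 + 435.21 = 23570.17
Import duty = 23570.17 × 4% = 942.81
Buyer bears: insurance 435.21 + destination terminal 551.58 + brokerage 456.82 + delivery 1695.08 + duty 942.81 = 4081.50
Landed cost = invoice 23134.96 + 4081.50 = 27216.46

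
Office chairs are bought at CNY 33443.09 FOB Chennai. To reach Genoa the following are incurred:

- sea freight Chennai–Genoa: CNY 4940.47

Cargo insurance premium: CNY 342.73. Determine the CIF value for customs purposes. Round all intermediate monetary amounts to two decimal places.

CIF value: CNY 38726.29

CIF = FOB price + freight + insurance
CIF = 33443.09 + 4940.47 + 342.73 = 38726.29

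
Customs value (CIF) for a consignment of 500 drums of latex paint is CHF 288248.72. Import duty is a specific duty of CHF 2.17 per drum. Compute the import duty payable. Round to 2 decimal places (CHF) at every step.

Import duty = 500 × 2.17 = 1085.00

Import duty: CHF 1085.00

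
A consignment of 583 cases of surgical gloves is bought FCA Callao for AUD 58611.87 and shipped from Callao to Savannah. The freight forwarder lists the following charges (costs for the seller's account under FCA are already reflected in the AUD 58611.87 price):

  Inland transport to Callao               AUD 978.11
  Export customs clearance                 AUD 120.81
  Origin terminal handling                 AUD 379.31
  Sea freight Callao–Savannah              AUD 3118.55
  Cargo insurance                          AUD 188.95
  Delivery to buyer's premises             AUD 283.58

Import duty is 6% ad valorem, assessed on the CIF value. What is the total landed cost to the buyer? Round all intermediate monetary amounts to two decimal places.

FCA: the seller delivers export-cleared goods to the carrier; the buyer bears costs from that point.
Already in the invoice (seller's account under FCA): inland to port, export clearance — exclude.
CIF value = FCA price + origin terminal + freight + insurance = 58611.87 + 379.31 + 3118.55 + 188.95 = 62298.68
Import duty = 62298.68 × 6% = 3737.92
Buyer bears: origin terminal 379.31 + freight 3118.55 + insurance 188.95 + delivery 283.58 + duty 3737.92 = 7708.31
Landed cost = invoice 58611.87 + 7708.31 = 66320.18

Total landed cost: AUD 66320.18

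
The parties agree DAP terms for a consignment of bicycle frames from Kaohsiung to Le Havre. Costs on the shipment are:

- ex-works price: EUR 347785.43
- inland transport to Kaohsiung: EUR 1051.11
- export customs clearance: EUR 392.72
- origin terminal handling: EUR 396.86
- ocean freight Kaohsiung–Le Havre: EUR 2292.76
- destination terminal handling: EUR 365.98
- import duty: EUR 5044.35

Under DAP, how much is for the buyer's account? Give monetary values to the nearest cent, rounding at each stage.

DAP: the seller bears all costs to the named destination except import duty and clearance.
Seller's account: goods 347785.43 + inland to port 1051.11 + export clearance 392.72 + origin terminal 396.86 + freight 2292.76 + destination terminal 365.98 = 352284.86
Buyer's account: duty 5044.35 = 5044.35

Buyer's account: EUR 5044.35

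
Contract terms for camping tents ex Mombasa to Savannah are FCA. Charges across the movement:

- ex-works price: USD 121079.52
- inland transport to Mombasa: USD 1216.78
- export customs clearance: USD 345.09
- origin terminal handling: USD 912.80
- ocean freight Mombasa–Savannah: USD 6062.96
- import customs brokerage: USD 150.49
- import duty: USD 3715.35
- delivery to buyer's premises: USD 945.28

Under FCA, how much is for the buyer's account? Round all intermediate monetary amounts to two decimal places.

FCA: the seller delivers export-cleared goods to the carrier; the buyer bears costs from that point.
Seller's account: goods 121079.52 + inland to port 1216.78 + export clearance 345.09 = 122641.39
Buyer's account: origin terminal 912.80 + freight 6062.96 + brokerage 150.49 + duty 3715.35 + delivery 945.28 = 11786.88

Buyer's account: USD 11786.88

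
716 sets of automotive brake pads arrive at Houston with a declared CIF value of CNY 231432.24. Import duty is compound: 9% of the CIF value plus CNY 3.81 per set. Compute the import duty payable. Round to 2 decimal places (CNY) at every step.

Ad valorem component: 231432.24 × 9% = 20828.90
Specific component: 716 × 3.81 = 2727.96
Import duty = 20828.90 + 2727.96 = 23556.86

Import duty: CNY 23556.86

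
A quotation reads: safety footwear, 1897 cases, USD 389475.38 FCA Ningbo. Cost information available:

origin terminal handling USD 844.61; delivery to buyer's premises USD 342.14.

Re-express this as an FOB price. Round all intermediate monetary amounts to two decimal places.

FOB price: USD 390319.99

Not relevant to the conversion: delivery — on the buyer under both terms; not part of either seller's price.
From FCA to FOB, the seller additionally bears: origin terminal.
FOB price = 389475.38 + 844.61 = 390319.99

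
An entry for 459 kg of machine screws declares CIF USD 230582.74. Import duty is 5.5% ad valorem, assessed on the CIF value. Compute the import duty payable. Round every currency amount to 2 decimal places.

Import duty = 230582.74 × 5.5% = 12682.05

Import duty: USD 12682.05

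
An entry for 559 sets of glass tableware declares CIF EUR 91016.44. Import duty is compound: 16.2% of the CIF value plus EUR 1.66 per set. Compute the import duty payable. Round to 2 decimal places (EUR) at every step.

Import duty: EUR 15672.60

Ad valorem component: 91016.44 × 16.2% = 14744.66
Specific component: 559 × 1.66 = 927.94
Import duty = 14744.66 + 927.94 = 15672.60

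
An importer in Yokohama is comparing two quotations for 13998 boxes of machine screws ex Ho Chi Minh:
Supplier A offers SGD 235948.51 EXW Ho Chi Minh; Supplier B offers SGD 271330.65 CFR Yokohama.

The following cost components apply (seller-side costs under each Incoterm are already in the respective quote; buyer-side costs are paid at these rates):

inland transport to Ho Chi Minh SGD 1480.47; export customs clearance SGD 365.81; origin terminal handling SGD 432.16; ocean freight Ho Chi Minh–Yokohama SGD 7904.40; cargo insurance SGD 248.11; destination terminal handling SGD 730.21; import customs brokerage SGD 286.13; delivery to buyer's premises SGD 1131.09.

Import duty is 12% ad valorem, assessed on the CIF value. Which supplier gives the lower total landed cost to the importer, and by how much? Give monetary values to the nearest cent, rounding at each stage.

Supplier A is cheaper by SGD 28223.21

Supplier A (EXW):
CIF value = EXW price + inland to port + export clearance + origin terminal + freight + insurance = 235948.51 + 1480.47 + 365.81 + 432.16 + 7904.40 + 248.11 = 246379.46
Import duty = 246379.46 × 12% = 29565.54
Buyer bears (A): 1480.47 + 365.81 + 432.16 + 7904.40 + 248.11 + 730.21 + 286.13 + 1131.09 = 12578.38
Landed cost (A) = invoice 235948.51 + 12578.38 + duty 29565.54 = 278092.43
Supplier B (CFR):
CIF value = CFR price + insurance = 271330.65 + 248.11 = 271578.76
Import duty = 271578.76 × 12% = 32589.45
Buyer bears (B): 248.11 + 730.21 + 286.13 + 1131.09 = 2395.54
Landed cost (B) = invoice 271330.65 + 2395.54 + duty 32589.45 = 306315.64
Difference = |278092.43 − 306315.64| = 28223.21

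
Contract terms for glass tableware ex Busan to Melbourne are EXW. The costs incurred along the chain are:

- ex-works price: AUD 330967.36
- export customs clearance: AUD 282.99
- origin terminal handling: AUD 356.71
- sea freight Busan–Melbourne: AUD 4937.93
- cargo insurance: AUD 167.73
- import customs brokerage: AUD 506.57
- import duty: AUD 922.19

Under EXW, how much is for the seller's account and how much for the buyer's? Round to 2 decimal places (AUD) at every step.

EXW: the seller makes goods available at their premises; the buyer bears all onward costs.
Seller's account: goods 330967.36 = 330967.36
Buyer's account: export clearance 282.99 + origin terminal 356.71 + freight 4937.93 + insurance 167.73 + brokerage 506.57 + duty 922.19 = 7174.12

Seller: AUD 330967.36; buyer: AUD 7174.12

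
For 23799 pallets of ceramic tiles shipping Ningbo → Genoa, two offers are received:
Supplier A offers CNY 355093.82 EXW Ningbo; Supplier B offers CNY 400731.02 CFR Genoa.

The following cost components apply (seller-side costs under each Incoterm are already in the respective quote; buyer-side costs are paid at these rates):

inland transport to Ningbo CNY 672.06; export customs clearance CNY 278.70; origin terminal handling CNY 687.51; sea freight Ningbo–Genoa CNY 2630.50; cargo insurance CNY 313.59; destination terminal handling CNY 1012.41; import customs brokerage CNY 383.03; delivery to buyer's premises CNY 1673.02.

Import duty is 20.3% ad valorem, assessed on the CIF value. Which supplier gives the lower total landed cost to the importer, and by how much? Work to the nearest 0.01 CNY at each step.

Supplier A (EXW):
CIF value = EXW price + inland to port + export clearance + origin terminal + freight + insurance = 355093.82 + 672.06 + 278.70 + 687.51 + 2630.50 + 313.59 = 359676.18
Import duty = 359676.18 × 20.3% = 73014.26
Buyer bears (A): 672.06 + 278.70 + 687.51 + 2630.50 + 313.59 + 1012.41 + 383.03 + 1673.02 = 7650.82
Landed cost (A) = invoice 355093.82 + 7650.82 + duty 73014.26 = 435758.90
Supplier B (CFR):
CIF value = CFR price + insurance = 400731.02 + 313.59 = 401044.61
Import duty = 401044.61 × 20.3% = 81412.06
Buyer bears (B): 313.59 + 1012.41 + 383.03 + 1673.02 = 3382.05
Landed cost (B) = invoice 400731.02 + 3382.05 + duty 81412.06 = 485525.13
Difference = |435758.90 − 485525.13| = 49766.23

Supplier A is cheaper by CNY 49766.23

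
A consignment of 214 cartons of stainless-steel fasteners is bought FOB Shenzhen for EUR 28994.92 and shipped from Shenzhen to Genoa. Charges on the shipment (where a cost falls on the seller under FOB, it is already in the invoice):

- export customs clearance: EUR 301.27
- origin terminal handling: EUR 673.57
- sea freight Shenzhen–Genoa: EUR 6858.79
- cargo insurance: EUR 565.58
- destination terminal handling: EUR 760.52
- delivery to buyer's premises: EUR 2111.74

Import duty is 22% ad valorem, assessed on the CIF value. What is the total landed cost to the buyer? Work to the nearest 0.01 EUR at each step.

FOB: the seller bears costs until goods are on board at the origin port; the buyer bears freight, insurance and all costs thereafter.
Already in the invoice (seller's account under FOB): export clearance, origin terminal — exclude.
CIF value = FOB price + freight + insurance = 28994.92 + 6858.79 + 565.58 = 36419.29
Import duty = 36419.29 × 22% = 8012.24
Buyer bears: freight 6858.79 + insurance 565.58 + destination terminal 760.52 + delivery 2111.74 + duty 8012.24 = 18308.87
Landed cost = invoice 28994.92 + 18308.87 = 47303.79

Total landed cost: EUR 47303.79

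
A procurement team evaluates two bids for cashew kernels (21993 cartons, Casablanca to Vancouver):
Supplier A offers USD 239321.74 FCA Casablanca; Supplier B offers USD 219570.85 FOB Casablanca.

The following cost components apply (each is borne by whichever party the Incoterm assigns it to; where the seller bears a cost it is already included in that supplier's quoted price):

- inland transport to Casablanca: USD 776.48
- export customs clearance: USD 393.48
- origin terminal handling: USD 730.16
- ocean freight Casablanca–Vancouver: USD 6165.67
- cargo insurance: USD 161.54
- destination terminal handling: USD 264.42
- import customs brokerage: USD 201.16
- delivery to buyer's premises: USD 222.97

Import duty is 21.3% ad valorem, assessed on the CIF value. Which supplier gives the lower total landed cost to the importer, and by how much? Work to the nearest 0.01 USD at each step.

Supplier A (FCA):
CIF value = FCA price + origin terminal + freight + insurance = 239321.74 + 730.16 + 6165.67 + 161.54 = 246379.11
Import duty = 246379.11 × 21.3% = 52478.75
Buyer bears (A): 730.16 + 6165.67 + 161.54 + 264.42 + 201.16 + 222.97 = 7745.92
Landed cost (A) = invoice 239321.74 + 7745.92 + duty 52478.75 = 299546.41
Supplier B (FOB):
CIF value = FOB price + freight + insurance = 219570.85 + 6165.67 + 161.54 = 225898.06
Import duty = 225898.06 × 21.3% = 48116.29
Buyer bears (B): 6165.67 + 161.54 + 264.42 + 201.16 + 222.97 = 7015.76
Landed cost (B) = invoice 219570.85 + 7015.76 + duty 48116.29 = 274702.90
Difference = |299546.41 − 274702.90| = 24843.51

Supplier B is cheaper by USD 24843.51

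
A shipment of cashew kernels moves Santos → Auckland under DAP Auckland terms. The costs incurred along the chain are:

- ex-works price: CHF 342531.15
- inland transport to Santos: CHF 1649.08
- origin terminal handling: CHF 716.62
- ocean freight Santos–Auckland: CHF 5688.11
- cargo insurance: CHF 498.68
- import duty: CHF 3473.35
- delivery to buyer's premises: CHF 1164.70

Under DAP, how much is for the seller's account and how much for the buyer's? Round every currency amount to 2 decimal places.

DAP: the seller bears all costs to the named destination except import duty and clearance.
Seller's account: goods 342531.15 + inland to port 1649.08 + origin terminal 716.62 + freight 5688.11 + insurance 498.68 + delivery 1164.70 = 352248.34
Buyer's account: duty 3473.35 = 3473.35

Seller: CHF 352248.34; buyer: CHF 3473.35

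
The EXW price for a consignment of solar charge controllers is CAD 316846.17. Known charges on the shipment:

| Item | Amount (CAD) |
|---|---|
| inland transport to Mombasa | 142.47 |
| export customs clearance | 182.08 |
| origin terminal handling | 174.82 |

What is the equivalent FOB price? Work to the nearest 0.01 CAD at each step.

FOB price: CAD 317345.54

From EXW to FOB, the seller additionally bears: inland to port, export clearance, origin terminal.
FOB price = 316846.17 + 142.47 + 182.08 + 174.82 = 317345.54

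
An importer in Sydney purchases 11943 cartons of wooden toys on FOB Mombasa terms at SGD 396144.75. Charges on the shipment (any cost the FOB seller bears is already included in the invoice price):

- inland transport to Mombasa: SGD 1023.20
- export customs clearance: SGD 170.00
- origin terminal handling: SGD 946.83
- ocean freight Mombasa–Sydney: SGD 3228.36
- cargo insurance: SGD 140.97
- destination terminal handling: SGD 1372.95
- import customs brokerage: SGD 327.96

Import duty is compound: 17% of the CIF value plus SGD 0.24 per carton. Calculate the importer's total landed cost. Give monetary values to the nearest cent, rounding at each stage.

FOB: the seller bears costs until goods are on board at the origin port; the buyer bears freight, insurance and all costs thereafter.
Already in the invoice (seller's account under FOB): inland to port, export clearance, origin terminal — exclude.
CIF value = FOB price + freight + insurance = 396144.75 + 3228.36 + 140.97 = 399514.08
Ad valorem component: 399514.08 × 17% = 67917.39
Specific component: 11943 × 0.24 = 2866.32
Import duty = 67917.39 + 2866.32 = 70783.71
Buyer bears: freight 3228.36 + insurance 140.97 + destination terminal 1372.95 + brokerage 327.96 + duty 70783.71 = 75853.95
Landed cost = invoice 396144.75 + 75853.95 = 471998.70

Total landed cost: SGD 471998.70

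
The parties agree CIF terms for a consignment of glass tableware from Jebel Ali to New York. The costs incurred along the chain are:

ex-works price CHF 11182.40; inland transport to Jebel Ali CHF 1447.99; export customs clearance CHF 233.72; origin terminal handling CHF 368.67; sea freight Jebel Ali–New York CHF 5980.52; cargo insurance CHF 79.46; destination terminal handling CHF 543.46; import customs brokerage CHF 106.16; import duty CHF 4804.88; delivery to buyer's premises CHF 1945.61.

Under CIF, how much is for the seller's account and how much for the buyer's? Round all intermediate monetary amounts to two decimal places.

CIF: the seller pays costs through ocean freight and marine insurance to the destination port.
Seller's account: goods 11182.40 + inland to port 1447.99 + export clearance 233.72 + origin terminal 368.67 + freight 5980.52 + insurance 79.46 = 19292.76
Buyer's account: destination terminal 543.46 + brokerage 106.16 + duty 4804.88 + delivery 1945.61 = 7400.11

Seller: CHF 19292.76; buyer: CHF 7400.11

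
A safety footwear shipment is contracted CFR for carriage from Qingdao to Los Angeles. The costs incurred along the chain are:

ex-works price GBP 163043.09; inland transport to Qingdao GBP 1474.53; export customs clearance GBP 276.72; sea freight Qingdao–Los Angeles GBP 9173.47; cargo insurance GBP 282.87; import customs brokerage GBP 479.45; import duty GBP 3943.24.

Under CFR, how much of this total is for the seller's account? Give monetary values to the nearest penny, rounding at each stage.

Seller's account: GBP 173967.81

CFR: the seller pays costs through ocean freight to the destination port, but not insurance.
Seller's account: goods 163043.09 + inland to port 1474.53 + export clearance 276.72 + freight 9173.47 = 173967.81
Buyer's account: insurance 282.87 + brokerage 479.45 + duty 3943.24 = 4705.56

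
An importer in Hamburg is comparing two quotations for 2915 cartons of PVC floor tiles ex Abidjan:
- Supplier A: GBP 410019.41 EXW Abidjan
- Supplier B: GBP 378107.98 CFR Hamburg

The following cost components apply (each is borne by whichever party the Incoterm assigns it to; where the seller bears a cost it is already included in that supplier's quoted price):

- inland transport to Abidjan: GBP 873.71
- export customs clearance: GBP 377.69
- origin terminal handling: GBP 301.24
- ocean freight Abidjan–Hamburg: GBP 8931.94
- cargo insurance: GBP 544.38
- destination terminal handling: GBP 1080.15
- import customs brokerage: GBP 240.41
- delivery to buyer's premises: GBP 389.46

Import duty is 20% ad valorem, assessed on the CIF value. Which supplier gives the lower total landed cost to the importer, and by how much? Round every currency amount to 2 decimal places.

Supplier A (EXW):
CIF value = EXW price + inland to port + export clearance + origin terminal + freight + insurance = 410019.41 + 873.71 + 377.69 + 301.24 + 8931.94 + 544.38 = 421048.37
Import duty = 421048.37 × 20% = 84209.67
Buyer bears (A): 873.71 + 377.69 + 301.24 + 8931.94 + 544.38 + 1080.15 + 240.41 + 389.46 = 12738.98
Landed cost (A) = invoice 410019.41 + 12738.98 + duty 84209.67 = 506968.06
Supplier B (CFR):
CIF value = CFR price + insurance = 378107.98 + 544.38 = 378652.36
Import duty = 378652.36 × 20% = 75730.47
Buyer bears (B): 544.38 + 1080.15 + 240.41 + 389.46 = 2254.40
Landed cost (B) = invoice 378107.98 + 2254.40 + duty 75730.47 = 456092.85
Difference = |506968.06 − 456092.85| = 50875.21

Supplier B is cheaper by GBP 50875.21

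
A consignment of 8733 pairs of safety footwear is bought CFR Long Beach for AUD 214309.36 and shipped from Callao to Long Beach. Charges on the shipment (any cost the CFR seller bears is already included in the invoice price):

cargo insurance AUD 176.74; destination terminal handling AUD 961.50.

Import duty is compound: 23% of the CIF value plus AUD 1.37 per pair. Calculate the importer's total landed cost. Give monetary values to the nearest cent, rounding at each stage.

CFR: the seller pays costs through ocean freight to the destination port, but not insurance.
CIF value = CFR price + insurance = 214309.36 + 176.74 = 214486.10
Ad valorem component: 214486.10 × 23% = 49331.80
Specific component: 8733 × 1.37 = 11964.21
Import duty = 49331.80 + 11964.21 = 61296.01
Buyer bears: insurance 176.74 + destination terminal 961.50 + duty 61296.01 = 62434.25
Landed cost = invoice 214309.36 + 62434.25 = 276743.61

Total landed cost: AUD 276743.61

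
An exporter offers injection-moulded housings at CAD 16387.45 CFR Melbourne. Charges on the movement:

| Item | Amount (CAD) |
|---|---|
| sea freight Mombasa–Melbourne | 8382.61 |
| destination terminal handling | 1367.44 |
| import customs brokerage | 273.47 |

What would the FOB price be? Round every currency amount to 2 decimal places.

Not relevant to the conversion: destination terminal, brokerage — on the buyer under both terms; not part of either seller's price.
From CFR to FOB, the seller no longer bears: freight.
FOB price = 16387.45 − 8382.61 = 8004.84

FOB price: CAD 8004.84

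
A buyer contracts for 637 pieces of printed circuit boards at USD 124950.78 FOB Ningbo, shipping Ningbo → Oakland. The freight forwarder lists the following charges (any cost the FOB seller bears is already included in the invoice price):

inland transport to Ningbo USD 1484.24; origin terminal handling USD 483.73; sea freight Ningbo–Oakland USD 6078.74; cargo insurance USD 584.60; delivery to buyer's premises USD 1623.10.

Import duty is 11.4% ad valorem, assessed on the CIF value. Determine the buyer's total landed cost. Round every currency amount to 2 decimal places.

Total landed cost: USD 148241.23

FOB: the seller bears costs until goods are on board at the origin port; the buyer bears freight, insurance and all costs thereafter.
Already in the invoice (seller's account under FOB): inland to port, origin terminal — exclude.
CIF value = FOB price + freight + insurance = 124950.78 + 6078.74 + 584.60 = 131614.12
Import duty = 131614.12 × 11.4% = 15004.01
Buyer bears: freight 6078.74 + insurance 584.60 + delivery 1623.10 + duty 15004.01 = 23290.45
Landed cost = invoice 124950.78 + 23290.45 = 148241.23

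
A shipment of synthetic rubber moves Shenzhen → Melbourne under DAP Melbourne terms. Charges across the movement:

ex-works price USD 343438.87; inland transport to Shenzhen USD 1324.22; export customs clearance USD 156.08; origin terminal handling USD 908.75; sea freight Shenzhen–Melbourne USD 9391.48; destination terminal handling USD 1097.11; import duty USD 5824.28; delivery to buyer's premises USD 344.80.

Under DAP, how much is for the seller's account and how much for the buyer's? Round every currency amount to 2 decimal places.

DAP: the seller bears all costs to the named destination except import duty and clearance.
Seller's account: goods 343438.87 + inland to port 1324.22 + export clearance 156.08 + origin terminal 908.75 + freight 9391.48 + destination terminal 1097.11 + delivery 344.80 = 356661.31
Buyer's account: duty 5824.28 = 5824.28

Seller: USD 356661.31; buyer: USD 5824.28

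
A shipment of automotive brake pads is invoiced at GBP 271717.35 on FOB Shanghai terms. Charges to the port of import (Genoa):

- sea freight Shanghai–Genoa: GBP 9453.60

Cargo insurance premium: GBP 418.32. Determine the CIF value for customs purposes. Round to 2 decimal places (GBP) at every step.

CIF = FOB price + freight + insurance
CIF = 271717.35 + 9453.60 + 418.32 = 281589.27

CIF value: GBP 281589.27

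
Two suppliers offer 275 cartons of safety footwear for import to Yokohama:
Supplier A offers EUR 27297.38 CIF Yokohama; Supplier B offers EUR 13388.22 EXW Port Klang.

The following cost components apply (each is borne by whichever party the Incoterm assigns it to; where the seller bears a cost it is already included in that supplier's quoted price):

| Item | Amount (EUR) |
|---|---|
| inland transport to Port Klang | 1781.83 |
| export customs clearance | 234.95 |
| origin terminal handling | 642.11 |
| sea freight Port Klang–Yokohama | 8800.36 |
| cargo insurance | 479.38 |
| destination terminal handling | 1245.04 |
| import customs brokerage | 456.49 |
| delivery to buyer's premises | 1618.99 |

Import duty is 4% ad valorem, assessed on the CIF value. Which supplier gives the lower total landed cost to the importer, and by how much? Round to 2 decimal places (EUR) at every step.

Supplier B is cheaper by EUR 2049.36

Supplier A (CIF):
The CIF price already equals the CIF value: 27297.38
Import duty = 27297.38 × 4% = 1091.90
Buyer bears (A): 1245.04 + 456.49 + 1618.99 = 3320.52
Landed cost (A) = invoice 27297.38 + 3320.52 + duty 1091.90 = 31709.80
Supplier B (EXW):
CIF value = EXW price + inland to port + export clearance + origin terminal + freight + insurance = 13388.22 + 1781.83 + 234.95 + 642.11 + 8800.36 + 479.38 = 25326.85
Import duty = 25326.85 × 4% = 1013.07
Buyer bears (B): 1781.83 + 234.95 + 642.11 + 8800.36 + 479.38 + 1245.04 + 456.49 + 1618.99 = 15259.15
Landed cost (B) = invoice 13388.22 + 15259.15 + duty 1013.07 = 29660.44
Difference = |31709.80 − 29660.44| = 2049.36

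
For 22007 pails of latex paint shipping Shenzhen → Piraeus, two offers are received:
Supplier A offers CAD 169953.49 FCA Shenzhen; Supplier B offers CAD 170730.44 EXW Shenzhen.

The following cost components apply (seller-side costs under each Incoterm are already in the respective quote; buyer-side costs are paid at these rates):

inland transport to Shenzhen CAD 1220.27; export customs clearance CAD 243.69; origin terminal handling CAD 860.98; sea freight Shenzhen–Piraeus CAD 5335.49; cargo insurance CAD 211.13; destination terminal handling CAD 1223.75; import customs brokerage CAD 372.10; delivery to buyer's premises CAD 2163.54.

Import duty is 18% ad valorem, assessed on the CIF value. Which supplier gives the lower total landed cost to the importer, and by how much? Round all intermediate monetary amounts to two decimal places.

Supplier A is cheaper by CAD 2644.27

Supplier A (FCA):
CIF value = FCA price + origin terminal + freight + insurance = 169953.49 + 860.98 + 5335.49 + 211.13 = 176361.09
Import duty = 176361.09 × 18% = 31745.00
Buyer bears (A): 860.98 + 5335.49 + 211.13 + 1223.75 + 372.10 + 2163.54 = 10166.99
Landed cost (A) = invoice 169953.49 + 10166.99 + duty 31745.00 = 211865.48
Supplier B (EXW):
CIF value = EXW price + inland to port + export clearance + origin terminal + freight + insurance = 170730.44 + 1220.27 + 243.69 + 860.98 + 5335.49 + 211.13 = 178602.00
Import duty = 178602.00 × 18% = 32148.36
Buyer bears (B): 1220.27 + 243.69 + 860.98 + 5335.49 + 211.13 + 1223.75 + 372.10 + 2163.54 = 11630.95
Landed cost (B) = invoice 170730.44 + 11630.95 + duty 32148.36 = 214509.75
Difference = |211865.48 − 214509.75| = 2644.27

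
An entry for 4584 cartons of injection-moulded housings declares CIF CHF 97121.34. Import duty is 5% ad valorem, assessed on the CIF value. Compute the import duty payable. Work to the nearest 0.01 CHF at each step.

Import duty = 97121.34 × 5% = 4856.07

Import duty: CHF 4856.07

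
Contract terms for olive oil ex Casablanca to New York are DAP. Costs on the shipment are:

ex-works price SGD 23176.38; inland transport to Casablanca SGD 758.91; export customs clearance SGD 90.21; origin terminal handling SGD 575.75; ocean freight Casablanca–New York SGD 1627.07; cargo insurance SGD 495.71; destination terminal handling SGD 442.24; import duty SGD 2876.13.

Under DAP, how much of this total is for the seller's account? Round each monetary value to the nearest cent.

Seller's account: SGD 27166.27

DAP: the seller bears all costs to the named destination except import duty and clearance.
Seller's account: goods 23176.38 + inland to port 758.91 + export clearance 90.21 + origin terminal 575.75 + freight 1627.07 + insurance 495.71 + destination terminal 442.24 = 27166.27
Buyer's account: duty 2876.13 = 2876.13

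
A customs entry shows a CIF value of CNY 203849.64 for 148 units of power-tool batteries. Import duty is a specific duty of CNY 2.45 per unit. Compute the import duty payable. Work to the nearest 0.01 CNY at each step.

Import duty: CNY 362.60

Import duty = 148 × 2.45 = 362.60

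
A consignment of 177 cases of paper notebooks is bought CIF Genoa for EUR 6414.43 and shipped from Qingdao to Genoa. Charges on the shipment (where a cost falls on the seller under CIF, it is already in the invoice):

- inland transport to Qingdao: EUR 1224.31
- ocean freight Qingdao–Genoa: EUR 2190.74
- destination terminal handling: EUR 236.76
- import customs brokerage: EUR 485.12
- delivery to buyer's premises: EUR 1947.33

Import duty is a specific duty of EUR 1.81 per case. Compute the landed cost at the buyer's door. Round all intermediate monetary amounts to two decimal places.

CIF: the seller pays costs through ocean freight and marine insurance to the destination port.
Already in the invoice (seller's account under CIF): inland to port, freight — exclude.
The CIF price already equals the CIF value: 6414.43
Import duty = 177 × 1.81 = 320.37
Buyer bears: destination terminal 236.76 + brokerage 485.12 + delivery 1947.33 + duty 320.37 = 2989.58
Landed cost = invoice 6414.43 + 2989.58 = 9404.01

Total landed cost: EUR 9404.01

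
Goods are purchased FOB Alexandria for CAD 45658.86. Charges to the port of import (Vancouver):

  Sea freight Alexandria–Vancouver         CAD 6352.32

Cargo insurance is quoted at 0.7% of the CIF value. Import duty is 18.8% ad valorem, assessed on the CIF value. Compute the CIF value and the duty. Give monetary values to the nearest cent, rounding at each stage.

Let C be the CIF value. C = FOB price + freight + 0.7% × C
C − 0.7% × C = 45658.86 + 6352.32
0.993 × C = 52011.18
C = 52011.18 / 0.993 = 52377.82
Insurance premium = 0.7% × 52377.82 = 366.64
Import duty = 52377.82 × 18.8% = 9847.03

CIF value: CAD 52377.82; import duty: CAD 9847.03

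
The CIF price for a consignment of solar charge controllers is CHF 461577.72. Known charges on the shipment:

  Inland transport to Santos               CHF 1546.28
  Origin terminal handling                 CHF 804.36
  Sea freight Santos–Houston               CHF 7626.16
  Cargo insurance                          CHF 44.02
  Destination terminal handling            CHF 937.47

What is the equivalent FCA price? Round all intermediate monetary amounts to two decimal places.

Not relevant to the conversion: inland to port — on the seller under both CIF and FCA; already in the CIF price and stays in the FCA price. destination terminal — on the buyer under both terms; not part of either seller's price.
From CIF to FCA, the seller no longer bears: origin terminal, freight, insurance.
FCA price = 461577.72 − 804.36 − 7626.16 − 44.02 = 453103.18

FCA price: CHF 453103.18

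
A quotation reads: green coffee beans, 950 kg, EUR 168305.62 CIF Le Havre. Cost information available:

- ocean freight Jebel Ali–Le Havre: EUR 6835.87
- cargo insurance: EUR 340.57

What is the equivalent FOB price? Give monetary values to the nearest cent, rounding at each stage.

FOB price: EUR 161129.18

From CIF to FOB, the seller no longer bears: freight, insurance.
FOB price = 168305.62 − 6835.87 − 340.57 = 161129.18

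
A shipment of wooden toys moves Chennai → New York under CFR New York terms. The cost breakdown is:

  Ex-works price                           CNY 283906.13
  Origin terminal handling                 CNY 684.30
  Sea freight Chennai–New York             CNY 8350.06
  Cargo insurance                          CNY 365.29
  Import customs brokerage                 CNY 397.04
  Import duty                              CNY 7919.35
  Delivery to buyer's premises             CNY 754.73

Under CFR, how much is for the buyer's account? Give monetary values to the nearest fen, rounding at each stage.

CFR: the seller pays costs through ocean freight to the destination port, but not insurance.
Seller's account: goods 283906.13 + origin terminal 684.30 + freight 8350.06 = 292940.49
Buyer's account: insurance 365.29 + brokerage 397.04 + duty 7919.35 + delivery 754.73 = 9436.41

Buyer's account: CNY 9436.41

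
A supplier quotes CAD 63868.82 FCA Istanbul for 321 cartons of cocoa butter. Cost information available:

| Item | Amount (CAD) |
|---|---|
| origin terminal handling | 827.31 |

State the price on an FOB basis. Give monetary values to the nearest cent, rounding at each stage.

From FCA to FOB, the seller additionally bears: origin terminal.
FOB price = 63868.82 + 827.31 = 64696.13

FOB price: CAD 64696.13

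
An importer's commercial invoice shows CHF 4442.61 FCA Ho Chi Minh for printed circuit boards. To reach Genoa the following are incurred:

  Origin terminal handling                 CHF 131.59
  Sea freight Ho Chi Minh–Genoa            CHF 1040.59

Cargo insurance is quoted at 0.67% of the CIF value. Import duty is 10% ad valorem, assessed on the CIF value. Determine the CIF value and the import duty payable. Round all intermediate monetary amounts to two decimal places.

CIF value: CHF 5652.66; import duty: CHF 565.27

Let C be the CIF value. C = FCA price + pre-shipment costs + freight + 0.67% × C
C − 0.67% × C = 4442.61 + 131.59 + 1040.59
0.9933 × C = 5614.79
C = 5614.79 / 0.9933 = 5652.66
Insurance premium = 0.67% × 5652.66 = 37.87
Import duty = 5652.66 × 10% = 565.27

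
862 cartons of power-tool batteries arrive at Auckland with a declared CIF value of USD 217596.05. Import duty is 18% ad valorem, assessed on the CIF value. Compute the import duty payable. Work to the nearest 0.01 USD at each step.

Import duty = 217596.05 × 18% = 39167.29

Import duty: USD 39167.29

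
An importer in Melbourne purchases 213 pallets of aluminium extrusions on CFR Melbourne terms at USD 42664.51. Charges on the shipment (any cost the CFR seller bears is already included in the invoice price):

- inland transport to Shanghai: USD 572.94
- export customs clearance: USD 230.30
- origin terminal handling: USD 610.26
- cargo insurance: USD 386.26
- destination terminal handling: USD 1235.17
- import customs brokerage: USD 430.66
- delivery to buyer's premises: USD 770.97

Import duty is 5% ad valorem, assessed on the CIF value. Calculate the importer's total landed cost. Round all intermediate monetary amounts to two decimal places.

CFR: the seller pays costs through ocean freight to the destination port, but not insurance.
Already in the invoice (seller's account under CFR): inland to port, export clearance, origin terminal — exclude.
CIF value = CFR price + insurance = 42664.51 + 386.26 = 43050.77
Import duty = 43050.77 × 5% = 2152.54
Buyer bears: insurance 386.26 + destination terminal 1235.17 + brokerage 430.66 + delivery 770.97 + duty 2152.54 = 4975.60
Landed cost = invoice 42664.51 + 4975.60 = 47640.11

Total landed cost: USD 47640.11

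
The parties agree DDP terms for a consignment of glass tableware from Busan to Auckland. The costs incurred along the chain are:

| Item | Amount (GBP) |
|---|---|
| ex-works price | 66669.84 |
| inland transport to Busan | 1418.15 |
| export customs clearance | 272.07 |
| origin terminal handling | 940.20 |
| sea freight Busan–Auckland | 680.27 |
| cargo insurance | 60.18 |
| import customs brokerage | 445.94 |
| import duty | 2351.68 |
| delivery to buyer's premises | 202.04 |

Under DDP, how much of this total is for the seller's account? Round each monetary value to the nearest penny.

Seller's account: GBP 73040.37

DDP: the seller bears all costs including import duty.
Seller's account: goods 66669.84 + inland to port 1418.15 + export clearance 272.07 + origin terminal 940.20 + freight 680.27 + insurance 60.18 + brokerage 445.94 + duty 2351.68 + delivery 202.04 = 73040.37
Buyer's account: 0.00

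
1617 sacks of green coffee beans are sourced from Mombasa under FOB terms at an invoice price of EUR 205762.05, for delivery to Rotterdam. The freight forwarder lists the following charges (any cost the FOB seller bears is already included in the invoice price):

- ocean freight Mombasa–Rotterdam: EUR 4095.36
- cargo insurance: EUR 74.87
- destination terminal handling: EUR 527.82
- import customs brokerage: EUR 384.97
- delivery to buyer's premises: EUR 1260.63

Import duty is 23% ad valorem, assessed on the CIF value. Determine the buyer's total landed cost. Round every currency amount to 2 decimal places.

FOB: the seller bears costs until goods are on board at the origin port; the buyer bears freight, insurance and all costs thereafter.
CIF value = FOB price + freight + insurance = 205762.05 + 4095.36 + 74.87 = 209932.28
Import duty = 209932.28 × 23% = 48284.42
Buyer bears: freight 4095.36 + insurance 74.87 + destination terminal 527.82 + brokerage 384.97 + delivery 1260.63 + duty 48284.42 = 54628.07
Landed cost = invoice 205762.05 + 54628.07 = 260390.12

Total landed cost: EUR 260390.12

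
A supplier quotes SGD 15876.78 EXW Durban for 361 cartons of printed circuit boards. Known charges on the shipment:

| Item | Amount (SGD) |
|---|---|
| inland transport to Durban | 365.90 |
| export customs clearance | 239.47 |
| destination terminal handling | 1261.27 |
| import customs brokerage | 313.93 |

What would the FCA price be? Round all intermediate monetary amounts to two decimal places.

FCA price: SGD 16482.15

Not relevant to the conversion: destination terminal, brokerage — on the buyer under both terms; not part of either seller's price.
From EXW to FCA, the seller additionally bears: inland to port, export clearance.
FCA price = 15876.78 + 365.90 + 239.47 = 16482.15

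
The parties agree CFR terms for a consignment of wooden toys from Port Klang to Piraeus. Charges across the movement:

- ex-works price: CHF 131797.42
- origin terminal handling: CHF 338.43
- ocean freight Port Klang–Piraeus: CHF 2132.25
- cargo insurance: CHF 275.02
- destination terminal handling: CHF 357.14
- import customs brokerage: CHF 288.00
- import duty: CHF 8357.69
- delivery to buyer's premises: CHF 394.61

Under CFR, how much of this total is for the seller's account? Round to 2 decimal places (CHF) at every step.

Seller's account: CHF 134268.10

CFR: the seller pays costs through ocean freight to the destination port, but not insurance.
Seller's account: goods 131797.42 + origin terminal 338.43 + freight 2132.25 = 134268.10
Buyer's account: insurance 275.02 + destination terminal 357.14 + brokerage 288.00 + duty 8357.69 + delivery 394.61 = 9672.46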